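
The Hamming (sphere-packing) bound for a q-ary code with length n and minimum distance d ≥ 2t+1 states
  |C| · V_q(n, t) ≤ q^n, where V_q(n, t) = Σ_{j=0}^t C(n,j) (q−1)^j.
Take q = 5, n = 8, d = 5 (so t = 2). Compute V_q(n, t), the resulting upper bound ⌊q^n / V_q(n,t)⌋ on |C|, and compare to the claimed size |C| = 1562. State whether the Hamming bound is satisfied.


V_q(n, t) = 481, q^n = 390625, Hamming bound = 812, |C| = 1562 > bound (violated).

Step 1: Compute V_q(n, t) = Σ_{j=0}^2 C(n, j) (q−1)^j.
  j = 0: C(8,0)·(4)^0 = 1·1 = 1.
  j = 1: C(8,1)·(4)^1 = 8·4 = 32.
  j = 2: C(8,2)·(4)^2 = 28·16 = 448.
  V_q(n, t) = 1 + 32 + 448 = 481.
Step 2: q^n = 5^8 = 390625.
Step 3: Hamming bound ⌊q^n / V_q(n,t)⌋ = ⌊390625/481⌋ = 812.
Step 4: Compare |C| = 1562 to 812: violated.
The claimed |C| lies above the Hamming bound, so no 5-ary code of length 8 with d ≥ 5 can have 1562 codewords.


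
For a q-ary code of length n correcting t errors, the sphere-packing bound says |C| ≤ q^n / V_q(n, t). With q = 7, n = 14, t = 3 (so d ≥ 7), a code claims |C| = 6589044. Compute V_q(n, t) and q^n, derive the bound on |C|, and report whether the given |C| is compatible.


V_q(n, t) = 81985, q^n = 678223072849, Hamming bound = 8272526, |C| = 6589044 ≤ bound (satisfied).

Step 1: Compute V_q(n, t) = Σ_{j=0}^3 C(n, j) (q−1)^j.
  j = 0: C(14,0)·(6)^0 = 1·1 = 1.
  j = 1: C(14,1)·(6)^1 = 14·6 = 84.
  j = 2: C(14,2)·(6)^2 = 91·36 = 3276.
  j = 3: C(14,3)·(6)^3 = 364·216 = 78624.
  V_q(n, t) = 1 + 84 + 3276 + 78624 = 81985.
Step 2: q^n = 7^14 = 678223072849.
Step 3: Hamming bound ⌊q^n / V_q(n,t)⌋ = ⌊678223072849/81985⌋ = 8272526.
Step 4: Compare |C| = 6589044 to 8272526: satisfied.
The claimed |C| lies below the Hamming bound.


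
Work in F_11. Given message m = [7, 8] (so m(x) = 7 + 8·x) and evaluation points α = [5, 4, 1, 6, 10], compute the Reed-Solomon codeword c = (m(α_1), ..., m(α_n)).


c = [3, 6, 4, 0, 10]

Message polynomial: m(x) = 7 + 8·x (mod 11).
For each evaluation point α_i, compute m(α_i) mod 11:
  α_1 = 5: Horner steps 8 → 3, so m(5) = 3.
  α_2 = 4: Horner steps 8 → 6, so m(4) = 6.
  α_3 = 1: Horner steps 8 → 4, so m(1) = 4.
  α_4 = 6: Horner steps 8 → 0, so m(6) = 0.
  α_5 = 10: Horner steps 8 → 10, so m(10) = 10.
Codeword c = [3, 6, 4, 0, 10] ∈ F_11^5.


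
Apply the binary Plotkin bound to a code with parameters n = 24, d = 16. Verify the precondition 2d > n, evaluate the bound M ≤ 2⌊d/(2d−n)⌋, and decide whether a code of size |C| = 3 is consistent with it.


Plotkin bound M ≤ 4; given |C| = 3 ≤ bound (satisfied).

Check applicability: 2d = 32, n = 24.
2d − n = 8 > 0, so Plotkin applies.
Compute d/(2d−n) = 16/8 ≈ 2.0000.
⌊d/(2d−n)⌋ = 2.
Plotkin bound: M ≤ 2·2 = 4.
Given |C| = 3, check: satisfied.
This |C| is below the Plotkin bound.


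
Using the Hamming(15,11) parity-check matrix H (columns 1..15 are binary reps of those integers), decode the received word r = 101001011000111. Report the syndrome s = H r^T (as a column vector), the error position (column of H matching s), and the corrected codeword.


s = (1, 0, 0, 1)^T, error position = 9, corrected codeword c = 101001010000111

Compute s = H r^T mod 2 one row at a time:
  s_1 = 1 + 1 + 0 + 0 + 0 + 1 + 1 + 1 = 5 ≡ 1 (mod 2).
  s_2 = 0 + 0 + 1 + 0 + 0 + 1 + 1 + 1 = 4 ≡ 0 (mod 2).
  s_3 = 0 + 1 + 1 + 0 + 0 + 0 + 1 + 1 = 4 ≡ 0 (mod 2).
  s_4 = 1 + 1 + 0 + 0 + 1 + 0 + 1 + 1 = 5 ≡ 1 (mod 2).
s = (1, 0, 0, 1)^T — this equals column 9 of H (binary 1001), so error is at position 9.
Correct: flip bit 9 of r = 101001011000111 to get c = 101001010000111.


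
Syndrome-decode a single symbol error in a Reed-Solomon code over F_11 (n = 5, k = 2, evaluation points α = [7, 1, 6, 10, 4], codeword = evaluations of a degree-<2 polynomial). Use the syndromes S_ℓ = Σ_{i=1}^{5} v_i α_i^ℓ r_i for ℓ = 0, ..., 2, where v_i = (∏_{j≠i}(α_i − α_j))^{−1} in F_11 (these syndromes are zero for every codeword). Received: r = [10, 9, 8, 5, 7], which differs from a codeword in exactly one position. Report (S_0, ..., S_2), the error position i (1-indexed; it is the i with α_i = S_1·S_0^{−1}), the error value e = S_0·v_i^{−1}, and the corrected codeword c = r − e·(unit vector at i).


S = (7, 6, 2), error at position 5, error magnitude e = 3, c = [10, 9, 8, 5, 4].

Step 1: column multipliers v_i = (∏_{j≠i}(α_i − α_j))^{−1} mod 11.
  i = 1 (α = 7): (7−1)(7−6)(7−10)(7−4) = 6·1·(−3)·3 = −54 ≡ 1, so v_1 = 1^{−1} = 1 (mod 11).
  i = 2 (α = 1): (1−7)(1−6)(1−10)(1−4) = (−6)·(−5)·(−9)·(−3) = 810 ≡ 7, so v_2 = 7^{−1} = 8 (mod 11).
  i = 3 (α = 6): (6−7)(6−1)(6−10)(6−4) = (−1)·5·(−4)·2 = 40 ≡ 7, so v_3 = 7^{−1} = 8 (mod 11).
  i = 4 (α = 10): (10−7)(10−1)(10−6)(10−4) = 3·9·4·6 = 648 ≡ 10, so v_4 = 10^{−1} = 10 (mod 11).
  i = 5 (α = 4): (4−7)(4−1)(4−6)(4−10) = (−3)·3·(−2)·(−6) = −108 ≡ 2, so v_5 = 2^{−1} = 6 (mod 11).
  v = [1, 8, 8, 10, 6].
Step 2: syndromes of r = [10, 9, 8, 5, 7] (all sums mod 11).
  S_0 = Σ v_i r_i = 1·10 + 8·9 + 8·8 + 10·5 + 6·7 = 238 ≡ 7.
  S_1 = Σ v_i α_i r_i = 1·7·10 + 8·1·9 + 8·6·8 + 10·10·5 + 6·4·7 = 1194 ≡ 6.
  α_i^2 mod 11 = [5, 1, 3, 1, 5].
  S_2 = Σ v_i α_i^2 r_i = 1·5·10 + 8·1·9 + 8·3·8 + 10·1·5 + 6·5·7 = 574 ≡ 2.
  S = (7, 6, 2) ≠ 0, so r is not a codeword (an error is present).
Step 3: locate the error. For a single error e at position i, S_ℓ = v_i·e·α_i^ℓ, so α_err = S_1/S_0.
  S_0^{−1} = 7^{−1} = 8 (mod 11), so α_err = 6·8 = 48 ≡ 4 = α_5. Error position i = 5.
  Consistency check: S_2/S_1 = 2·2 = 4 ≡ 4 = α_err ✓ (single-error assumption holds).
Step 4: error magnitude e = S_0/v_5 = S_0·∏_{j≠5}(α_5 − α_j) = 7·2 = 14 ≡ 3 (mod 11).
Step 5: correct position 5: c_5 = r_5 − e = 7 − 3 ≡ 4 (mod 11). Hence c = [10, 9, 8, 5, 4].
  Check: interpolating c through the α_i gives m(x) = 7 + 2·x (degree < 2) with m(α_i) = c_i for every i, so c is indeed a codeword.


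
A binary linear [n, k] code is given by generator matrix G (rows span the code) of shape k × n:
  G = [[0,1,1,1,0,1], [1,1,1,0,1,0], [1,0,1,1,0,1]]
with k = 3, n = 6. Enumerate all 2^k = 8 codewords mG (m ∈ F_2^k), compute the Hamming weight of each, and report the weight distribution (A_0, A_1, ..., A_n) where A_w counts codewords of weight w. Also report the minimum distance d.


Weight distribution: A_0 = 1, A_2 = 2, A_4 = 5. Minimum distance d = 2.

Enumerate all 2^3 = 8 messages m ∈ F_2^3.
For each, compute codeword c = mG in F_2^6, then tally its weight.
  m = 000 → c = 000000, weight = 0.
  m = 100 → c = 011101, weight = 4.
  m = 010 → c = 111010, weight = 4.
  m = 110 → c = 100111, weight = 4.
  m = 001 → c = 101101, weight = 4.
  m = 101 → c = 110000, weight = 2.
  m = 011 → c = 010111, weight = 4.
  m = 111 → c = 001010, weight = 2.
Tally weights:
  weight 0: 1 codewords.
  weight 2: 2 codewords.
  weight 4: 5 codewords.
Minimum distance d = smallest w > 0 with A_w > 0 = 2.
Sanity: Σ A_w = 8 = 2^3 = 8 ✓.


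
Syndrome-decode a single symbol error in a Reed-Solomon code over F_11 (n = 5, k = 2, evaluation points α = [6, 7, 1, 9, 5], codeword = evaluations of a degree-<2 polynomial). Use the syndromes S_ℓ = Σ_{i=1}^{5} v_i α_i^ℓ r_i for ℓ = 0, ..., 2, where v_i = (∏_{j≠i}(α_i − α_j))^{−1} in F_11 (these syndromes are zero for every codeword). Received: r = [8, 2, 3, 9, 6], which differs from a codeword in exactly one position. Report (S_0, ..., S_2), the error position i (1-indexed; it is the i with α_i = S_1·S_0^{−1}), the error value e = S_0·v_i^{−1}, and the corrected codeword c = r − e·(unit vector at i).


S = (1, 6, 3), error at position 1, error magnitude e = 4, c = [4, 2, 3, 9, 6].

Step 1: column multipliers v_i = (∏_{j≠i}(α_i − α_j))^{−1} mod 11.
  i = 1 (α = 6): (6−7)(6−1)(6−9)(6−5) = (−1)·5·(−3)·1 = 15 ≡ 4, so v_1 = 4^{−1} = 3 (mod 11).
  i = 2 (α = 7): (7−6)(7−1)(7−9)(7−5) = 1·6·(−2)·2 = −24 ≡ 9, so v_2 = 9^{−1} = 5 (mod 11).
  i = 3 (α = 1): (1−6)(1−7)(1−9)(1−5) = (−5)·(−6)·(−8)·(−4) = 960 ≡ 3, so v_3 = 3^{−1} = 4 (mod 11).
  i = 4 (α = 9): (9−6)(9−7)(9−1)(9−5) = 3·2·8·4 = 192 ≡ 5, so v_4 = 5^{−1} = 9 (mod 11).
  i = 5 (α = 5): (5−6)(5−7)(5−1)(5−9) = (−1)·(−2)·4·(−4) = −32 ≡ 1, so v_5 = 1^{−1} = 1 (mod 11).
  v = [3, 5, 4, 9, 1].
Step 2: syndromes of r = [8, 2, 3, 9, 6] (all sums mod 11).
  S_0 = Σ v_i r_i = 3·8 + 5·2 + 4·3 + 9·9 + 1·6 = 133 ≡ 1.
  S_1 = Σ v_i α_i r_i = 3·6·8 + 5·7·2 + 4·1·3 + 9·9·9 + 1·5·6 = 985 ≡ 6.
  α_i^2 mod 11 = [3, 5, 1, 4, 3].
  S_2 = Σ v_i α_i^2 r_i = 3·3·8 + 5·5·2 + 4·1·3 + 9·4·9 + 1·3·6 = 476 ≡ 3.
  S = (1, 6, 3) ≠ 0, so r is not a codeword (an error is present).
Step 3: locate the error. For a single error e at position i, S_ℓ = v_i·e·α_i^ℓ, so α_err = S_1/S_0.
  S_0^{−1} = 1^{−1} = 1 (mod 11), so α_err = 6·1 = 6 ≡ 6 = α_1. Error position i = 1.
  Consistency check: S_2/S_1 = 3·2 = 6 ≡ 6 = α_err ✓ (single-error assumption holds).
Step 4: error magnitude e = S_0/v_1 = S_0·∏_{j≠1}(α_1 − α_j) = 1·4 = 4 ≡ 4 (mod 11).
Step 5: correct position 1: c_1 = r_1 − e = 8 − 4 ≡ 4 (mod 11). Hence c = [4, 2, 3, 9, 6].
  Check: interpolating c through the α_i gives m(x) = 5 + 9·x (degree < 2) with m(α_i) = c_i for every i, so c is indeed a codeword.


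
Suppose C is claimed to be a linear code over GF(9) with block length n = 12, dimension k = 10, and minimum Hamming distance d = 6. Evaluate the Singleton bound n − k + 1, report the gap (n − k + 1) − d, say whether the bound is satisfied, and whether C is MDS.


Singleton RHS = n − k + 1 = 3, slack = -3, bound violated (no such code; not MDS).

Singleton bound: d ≤ n − k + 1.
Here n = 12, k = 10, so n − k + 1 = 3.
Given d = 6, check d ≤ 3: NO.
Slack = (n − k + 1) − d = -3.
The slack is negative: d = 6 exceeds n − k + 1 = 3 by 3, so the Singleton bound is violated and no linear [12, 10, 6]_9 code can exist. In particular it is not MDS (MDS requires d = n − k + 1 exactly).
Description: the claimed parameters are [12, 10, 6]_9; such a code would be impossible (violates the Singleton bound).


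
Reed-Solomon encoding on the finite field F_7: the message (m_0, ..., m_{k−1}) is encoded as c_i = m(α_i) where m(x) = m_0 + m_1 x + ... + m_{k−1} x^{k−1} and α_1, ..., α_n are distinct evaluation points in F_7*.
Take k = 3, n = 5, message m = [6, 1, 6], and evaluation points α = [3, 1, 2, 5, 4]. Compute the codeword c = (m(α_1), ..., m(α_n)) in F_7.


c = [0, 6, 4, 0, 1]

Message polynomial: m(x) = 6 + 1·x + 6·x^2 (mod 7).
For each evaluation point α_i, compute m(α_i) mod 7:
  α_1 = 3: Horner steps 6 → 5 → 0, so m(3) = 0.
  α_2 = 1: Horner steps 6 → 0 → 6, so m(1) = 6.
  α_3 = 2: Horner steps 6 → 6 → 4, so m(2) = 4.
  α_4 = 5: Horner steps 6 → 3 → 0, so m(5) = 0.
  α_5 = 4: Horner steps 6 → 4 → 1, so m(4) = 1.
Codeword c = [0, 6, 4, 0, 1] ∈ F_7^5.


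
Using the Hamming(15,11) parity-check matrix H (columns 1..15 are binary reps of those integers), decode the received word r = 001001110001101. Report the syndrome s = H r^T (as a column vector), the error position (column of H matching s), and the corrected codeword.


s = (0, 1, 0, 0)^T, error position = 4, corrected codeword c = 001101110001101

Compute s = H r^T mod 2 one row at a time:
  s_1 = 1 + 0 + 0 + 0 + 1 + 1 + 0 + 1 = 4 ≡ 0 (mod 2).
  s_2 = 0 + 0 + 1 + 1 + 1 + 1 + 0 + 1 = 5 ≡ 1 (mod 2).
  s_3 = 0 + 1 + 1 + 1 + 0 + 0 + 0 + 1 = 4 ≡ 0 (mod 2).
  s_4 = 0 + 1 + 0 + 1 + 0 + 0 + 1 + 1 = 4 ≡ 0 (mod 2).
s = (0, 1, 0, 0)^T — this equals column 4 of H (binary 0100), so error is at position 4.
Correct: flip bit 4 of r = 001001110001101 to get c = 001101110001101.


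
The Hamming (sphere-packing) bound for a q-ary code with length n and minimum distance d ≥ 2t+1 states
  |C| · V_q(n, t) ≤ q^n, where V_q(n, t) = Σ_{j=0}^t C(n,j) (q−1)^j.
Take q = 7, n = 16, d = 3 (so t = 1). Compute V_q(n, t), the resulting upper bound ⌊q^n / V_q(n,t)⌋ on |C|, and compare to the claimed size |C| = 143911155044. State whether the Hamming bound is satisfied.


V_q(n, t) = 97, q^n = 33232930569601, Hamming bound = 342607531645, |C| = 143911155044 ≤ bound (satisfied).

Step 1: Compute V_q(n, t) = Σ_{j=0}^1 C(n, j) (q−1)^j.
  j = 0: C(16,0)·(6)^0 = 1·1 = 1.
  j = 1: C(16,1)·(6)^1 = 16·6 = 96.
  V_q(n, t) = 1 + 96 = 97.
Step 2: q^n = 7^16 = 33232930569601.
Step 3: Hamming bound ⌊q^n / V_q(n,t)⌋ = ⌊33232930569601/97⌋ = 342607531645.
Step 4: Compare |C| = 143911155044 to 342607531645: satisfied.
The claimed |C| lies below the Hamming bound.


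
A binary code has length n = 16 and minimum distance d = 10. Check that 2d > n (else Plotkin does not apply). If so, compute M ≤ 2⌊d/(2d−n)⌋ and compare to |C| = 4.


Plotkin bound M ≤ 4; given |C| = 4 ≤ bound (satisfied).

Check applicability: 2d = 20, n = 16.
2d − n = 4 > 0, so Plotkin applies.
Compute d/(2d−n) = 10/4 ≈ 2.5000.
⌊d/(2d−n)⌋ = 2.
Plotkin bound: M ≤ 2·2 = 4.
Given |C| = 4, check: satisfied.
This |C| is at the Plotkin bound.


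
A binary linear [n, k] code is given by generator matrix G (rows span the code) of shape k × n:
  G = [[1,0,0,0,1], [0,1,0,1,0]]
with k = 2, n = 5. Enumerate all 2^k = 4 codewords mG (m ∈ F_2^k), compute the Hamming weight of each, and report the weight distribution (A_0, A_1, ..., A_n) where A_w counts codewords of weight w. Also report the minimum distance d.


Weight distribution: A_0 = 1, A_2 = 2, A_4 = 1. Minimum distance d = 2.

Enumerate all 2^2 = 4 messages m ∈ F_2^2.
For each, compute codeword c = mG in F_2^5, then tally its weight.
  m = 00 → c = 00000, weight = 0.
  m = 10 → c = 10001, weight = 2.
  m = 01 → c = 01010, weight = 2.
  m = 11 → c = 11011, weight = 4.
Tally weights:
  weight 0: 1 codewords.
  weight 2: 2 codewords.
  weight 4: 1 codewords.
Minimum distance d = smallest w > 0 with A_w > 0 = 2.
Sanity: Σ A_w = 4 = 2^2 = 4 ✓.


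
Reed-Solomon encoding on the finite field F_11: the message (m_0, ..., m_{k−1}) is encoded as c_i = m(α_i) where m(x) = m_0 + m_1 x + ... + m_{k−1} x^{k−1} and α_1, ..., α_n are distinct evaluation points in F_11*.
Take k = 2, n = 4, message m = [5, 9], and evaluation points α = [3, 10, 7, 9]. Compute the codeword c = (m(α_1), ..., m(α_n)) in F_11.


c = [10, 7, 2, 9]

Message polynomial: m(x) = 5 + 9·x (mod 11).
For each evaluation point α_i, compute m(α_i) mod 11:
  α_1 = 3: Horner steps 9 → 10, so m(3) = 10.
  α_2 = 10: Horner steps 9 → 7, so m(10) = 7.
  α_3 = 7: Horner steps 9 → 2, so m(7) = 2.
  α_4 = 9: Horner steps 9 → 9, so m(9) = 9.
Codeword c = [10, 7, 2, 9] ∈ F_11^4.


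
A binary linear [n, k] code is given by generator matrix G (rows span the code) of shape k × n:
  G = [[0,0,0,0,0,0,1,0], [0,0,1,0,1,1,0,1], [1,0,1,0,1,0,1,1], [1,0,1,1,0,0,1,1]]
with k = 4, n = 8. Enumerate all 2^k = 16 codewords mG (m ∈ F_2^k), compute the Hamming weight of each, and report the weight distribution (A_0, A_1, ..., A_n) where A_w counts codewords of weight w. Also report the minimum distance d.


Weight distribution: A_0 = 1, A_1 = 1, A_2 = 2, A_3 = 2, A_4 = 5, A_5 = 5. Minimum distance d = 1.

Enumerate all 2^4 = 16 messages m ∈ F_2^4.
For each, compute codeword c = mG in F_2^8, then tally its weight.
  m = 0000 → c = 00000000, weight = 0.
  m = 1000 → c = 00000010, weight = 1.
  m = 0100 → c = 00101101, weight = 4.
  m = 1100 → c = 00101111, weight = 5.
  m = 0010 → c = 10101011, weight = 5.
  m = 1010 → c = 10101001, weight = 4.
  m = 0110 → c = 10000110, weight = 3.
  m = 1110 → c = 10000100, weight = 2.
  m = 0001 → c = 10110011, weight = 5.
  m = 1001 → c = 10110001, weight = 4.
  m = 0101 → c = 10011110, weight = 5.
  m = 1101 → c = 10011100, weight = 4.
  m = 0011 → c = 00011000, weight = 2.
  m = 1011 → c = 00011010, weight = 3.
  m = 0111 → c = 00110101, weight = 4.
  m = 1111 → c = 00110111, weight = 5.
Tally weights:
  weight 0: 1 codewords.
  weight 1: 1 codewords.
  weight 2: 2 codewords.
  weight 3: 2 codewords.
  weight 4: 5 codewords.
  weight 5: 5 codewords.
Minimum distance d = smallest w > 0 with A_w > 0 = 1.
Sanity: Σ A_w = 16 = 2^4 = 16 ✓.


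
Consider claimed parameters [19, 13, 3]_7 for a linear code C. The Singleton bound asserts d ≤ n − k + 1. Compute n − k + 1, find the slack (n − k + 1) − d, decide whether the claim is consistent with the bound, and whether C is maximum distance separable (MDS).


Singleton RHS = n − k + 1 = 7, slack = 4, bound satisfied, not MDS.

Singleton bound: d ≤ n − k + 1.
Here n = 19, k = 13, so n − k + 1 = 7.
Given d = 3, check d ≤ 7: YES.
Slack = (n − k + 1) − d = 4.
The code is NOT MDS (slack = 4 > 0).
Description: the claimed parameters are [19, 13, 3]_7; such a code would be non-MDS.


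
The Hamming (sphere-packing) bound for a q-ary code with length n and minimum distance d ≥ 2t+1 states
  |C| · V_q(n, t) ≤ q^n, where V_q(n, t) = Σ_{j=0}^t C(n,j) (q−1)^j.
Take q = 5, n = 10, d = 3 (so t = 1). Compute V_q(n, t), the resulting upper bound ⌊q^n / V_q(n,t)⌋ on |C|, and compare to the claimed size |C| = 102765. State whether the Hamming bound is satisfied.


V_q(n, t) = 41, q^n = 9765625, Hamming bound = 238185, |C| = 102765 ≤ bound (satisfied).

Step 1: Compute V_q(n, t) = Σ_{j=0}^1 C(n, j) (q−1)^j.
  j = 0: C(10,0)·(4)^0 = 1·1 = 1.
  j = 1: C(10,1)·(4)^1 = 10·4 = 40.
  V_q(n, t) = 1 + 40 = 41.
Step 2: q^n = 5^10 = 9765625.
Step 3: Hamming bound ⌊q^n / V_q(n,t)⌋ = ⌊9765625/41⌋ = 238185.
Step 4: Compare |C| = 102765 to 238185: satisfied.
The claimed |C| lies below the Hamming bound.


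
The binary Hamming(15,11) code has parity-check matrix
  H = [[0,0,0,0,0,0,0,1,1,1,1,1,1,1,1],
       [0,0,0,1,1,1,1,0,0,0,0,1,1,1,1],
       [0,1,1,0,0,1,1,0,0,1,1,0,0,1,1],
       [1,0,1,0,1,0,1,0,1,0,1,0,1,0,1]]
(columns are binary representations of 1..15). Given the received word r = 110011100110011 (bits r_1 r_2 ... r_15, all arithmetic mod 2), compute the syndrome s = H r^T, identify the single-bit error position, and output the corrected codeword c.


s = (0, 1, 1, 1)^T, error position = 7, corrected codeword c = 110011000110011

Compute s = H r^T mod 2 one row at a time:
  s_1 = 0 + 0 + 1 + 1 + 0 + 0 + 1 + 1 = 4 ≡ 0 (mod 2).
  s_2 = 0 + 1 + 1 + 1 + 0 + 0 + 1 + 1 = 5 ≡ 1 (mod 2).
  s_3 = 1 + 0 + 1 + 1 + 1 + 1 + 1 + 1 = 7 ≡ 1 (mod 2).
  s_4 = 1 + 0 + 1 + 1 + 0 + 1 + 0 + 1 = 5 ≡ 1 (mod 2).
s = (0, 1, 1, 1)^T — this equals column 7 of H (binary 0111), so error is at position 7.
Correct: flip bit 7 of r = 110011100110011 to get c = 110011000110011.


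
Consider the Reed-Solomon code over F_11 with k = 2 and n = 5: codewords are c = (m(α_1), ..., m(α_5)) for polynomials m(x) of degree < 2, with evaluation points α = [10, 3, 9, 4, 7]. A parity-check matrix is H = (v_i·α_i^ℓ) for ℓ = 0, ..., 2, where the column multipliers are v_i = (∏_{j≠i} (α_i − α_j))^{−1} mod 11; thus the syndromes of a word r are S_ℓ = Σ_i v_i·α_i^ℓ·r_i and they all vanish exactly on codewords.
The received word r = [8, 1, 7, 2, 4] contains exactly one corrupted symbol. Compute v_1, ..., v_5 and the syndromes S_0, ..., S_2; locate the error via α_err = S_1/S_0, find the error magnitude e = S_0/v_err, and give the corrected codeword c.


S = (9, 8, 1), error at position 5, error magnitude e = 10, c = [8, 1, 7, 2, 5].

Step 1: column multipliers v_i = (∏_{j≠i}(α_i − α_j))^{−1} mod 11.
  i = 1 (α = 10): (10−3)(10−9)(10−4)(10−7) = 7·1·6·3 = 126 ≡ 5, so v_1 = 5^{−1} = 9 (mod 11).
  i = 2 (α = 3): (3−10)(3−9)(3−4)(3−7) = (−7)·(−6)·(−1)·(−4) = 168 ≡ 3, so v_2 = 3^{−1} = 4 (mod 11).
  i = 3 (α = 9): (9−10)(9−3)(9−4)(9−7) = (−1)·6·5·2 = −60 ≡ 6, so v_3 = 6^{−1} = 2 (mod 11).
  i = 4 (α = 4): (4−10)(4−3)(4−9)(4−7) = (−6)·1·(−5)·(−3) = −90 ≡ 9, so v_4 = 9^{−1} = 5 (mod 11).
  i = 5 (α = 7): (7−10)(7−3)(7−9)(7−4) = (−3)·4·(−2)·3 = 72 ≡ 6, so v_5 = 6^{−1} = 2 (mod 11).
  v = [9, 4, 2, 5, 2].
Step 2: syndromes of r = [8, 1, 7, 2, 4] (all sums mod 11).
  S_0 = Σ v_i r_i = 9·8 + 4·1 + 2·7 + 5·2 + 2·4 = 108 ≡ 9.
  S_1 = Σ v_i α_i r_i = 9·10·8 + 4·3·1 + 2·9·7 + 5·4·2 + 2·7·4 = 954 ≡ 8.
  α_i^2 mod 11 = [1, 9, 4, 5, 5].
  S_2 = Σ v_i α_i^2 r_i = 9·1·8 + 4·9·1 + 2·4·7 + 5·5·2 + 2·5·4 = 254 ≡ 1.
  S = (9, 8, 1) ≠ 0, so r is not a codeword (an error is present).
Step 3: locate the error. For a single error e at position i, S_ℓ = v_i·e·α_i^ℓ, so α_err = S_1/S_0.
  S_0^{−1} = 9^{−1} = 5 (mod 11), so α_err = 8·5 = 40 ≡ 7 = α_5. Error position i = 5.
  Consistency check: S_2/S_1 = 1·7 = 7 ≡ 7 = α_err ✓ (single-error assumption holds).
Step 4: error magnitude e = S_0/v_5 = S_0·∏_{j≠5}(α_5 − α_j) = 9·6 = 54 ≡ 10 (mod 11).
Step 5: correct position 5: c_5 = r_5 − e = 4 − 10 ≡ 5 (mod 11). Hence c = [8, 1, 7, 2, 5].
  Check: interpolating c through the α_i gives m(x) = 9 + 1·x (degree < 2) with m(α_i) = c_i for every i, so c is indeed a codeword.


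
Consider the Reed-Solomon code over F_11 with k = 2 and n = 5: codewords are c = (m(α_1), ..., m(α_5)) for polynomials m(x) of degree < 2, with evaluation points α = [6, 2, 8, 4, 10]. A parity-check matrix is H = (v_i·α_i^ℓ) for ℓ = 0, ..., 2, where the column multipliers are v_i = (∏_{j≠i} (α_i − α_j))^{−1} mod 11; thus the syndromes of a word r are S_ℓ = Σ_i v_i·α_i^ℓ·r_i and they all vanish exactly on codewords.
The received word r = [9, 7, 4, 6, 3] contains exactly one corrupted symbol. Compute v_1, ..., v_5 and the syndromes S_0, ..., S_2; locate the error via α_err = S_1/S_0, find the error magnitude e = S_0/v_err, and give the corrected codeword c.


S = (9, 10, 5), error at position 1, error magnitude e = 4, c = [5, 7, 4, 6, 3].

Step 1: column multipliers v_i = (∏_{j≠i}(α_i − α_j))^{−1} mod 11.
  i = 1 (α = 6): (6−2)(6−8)(6−4)(6−10) = 4·(−2)·2·(−4) = 64 ≡ 9, so v_1 = 9^{−1} = 5 (mod 11).
  i = 2 (α = 2): (2−6)(2−8)(2−4)(2−10) = (−4)·(−6)·(−2)·(−8) = 384 ≡ 10, so v_2 = 10^{−1} = 10 (mod 11).
  i = 3 (α = 8): (8−6)(8−2)(8−4)(8−10) = 2·6·4·(−2) = −96 ≡ 3, so v_3 = 3^{−1} = 4 (mod 11).
  i = 4 (α = 4): (4−6)(4−2)(4−8)(4−10) = (−2)·2·(−4)·(−6) = −96 ≡ 3, so v_4 = 3^{−1} = 4 (mod 11).
  i = 5 (α = 10): (10−6)(10−2)(10−8)(10−4) = 4·8·2·6 = 384 ≡ 10, so v_5 = 10^{−1} = 10 (mod 11).
  v = [5, 10, 4, 4, 10].
Step 2: syndromes of r = [9, 7, 4, 6, 3] (all sums mod 11).
  S_0 = Σ v_i r_i = 5·9 + 10·7 + 4·4 + 4·6 + 10·3 = 185 ≡ 9.
  S_1 = Σ v_i α_i r_i = 5·6·9 + 10·2·7 + 4·8·4 + 4·4·6 + 10·10·3 = 934 ≡ 10.
  α_i^2 mod 11 = [3, 4, 9, 5, 1].
  S_2 = Σ v_i α_i^2 r_i = 5·3·9 + 10·4·7 + 4·9·4 + 4·5·6 + 10·1·3 = 709 ≡ 5.
  S = (9, 10, 5) ≠ 0, so r is not a codeword (an error is present).
Step 3: locate the error. For a single error e at position i, S_ℓ = v_i·e·α_i^ℓ, so α_err = S_1/S_0.
  S_0^{−1} = 9^{−1} = 5 (mod 11), so α_err = 10·5 = 50 ≡ 6 = α_1. Error position i = 1.
  Consistency check: S_2/S_1 = 5·10 = 50 ≡ 6 = α_err ✓ (single-error assumption holds).
Step 4: error magnitude e = S_0/v_1 = S_0·∏_{j≠1}(α_1 − α_j) = 9·9 = 81 ≡ 4 (mod 11).
Step 5: correct position 1: c_1 = r_1 − e = 9 − 4 ≡ 5 (mod 11). Hence c = [5, 7, 4, 6, 3].
  Check: interpolating c through the α_i gives m(x) = 8 + 5·x (degree < 2) with m(α_i) = c_i for every i, so c is indeed a codeword.


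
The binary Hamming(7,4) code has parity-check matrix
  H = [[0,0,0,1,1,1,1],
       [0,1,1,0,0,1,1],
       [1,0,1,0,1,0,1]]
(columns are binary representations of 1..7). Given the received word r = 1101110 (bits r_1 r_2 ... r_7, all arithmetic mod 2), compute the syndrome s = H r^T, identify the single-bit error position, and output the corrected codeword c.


s = (1, 0, 0)^T, error position = 4, corrected codeword c = 1100110

Compute s = H r^T mod 2 one row at a time:
  s_1 = 1 + 1 + 1 + 0 = 3 ≡ 1 (mod 2).
  s_2 = 1 + 0 + 1 + 0 = 2 ≡ 0 (mod 2).
  s_3 = 1 + 0 + 1 + 0 = 2 ≡ 0 (mod 2).
s = (1, 0, 0)^T — this equals column 4 of H (binary 100), so error is at position 4.
Correct: flip bit 4 of r = 1101110 to get c = 1100110.


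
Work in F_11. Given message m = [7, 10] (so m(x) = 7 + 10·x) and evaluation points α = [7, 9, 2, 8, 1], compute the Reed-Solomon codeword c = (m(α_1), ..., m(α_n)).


c = [0, 9, 5, 10, 6]

Message polynomial: m(x) = 7 + 10·x (mod 11).
For each evaluation point α_i, compute m(α_i) mod 11:
  α_1 = 7: Horner steps 10 → 0, so m(7) = 0.
  α_2 = 9: Horner steps 10 → 9, so m(9) = 9.
  α_3 = 2: Horner steps 10 → 5, so m(2) = 5.
  α_4 = 8: Horner steps 10 → 10, so m(8) = 10.
  α_5 = 1: Horner steps 10 → 6, so m(1) = 6.
Codeword c = [0, 9, 5, 10, 6] ∈ F_11^5.


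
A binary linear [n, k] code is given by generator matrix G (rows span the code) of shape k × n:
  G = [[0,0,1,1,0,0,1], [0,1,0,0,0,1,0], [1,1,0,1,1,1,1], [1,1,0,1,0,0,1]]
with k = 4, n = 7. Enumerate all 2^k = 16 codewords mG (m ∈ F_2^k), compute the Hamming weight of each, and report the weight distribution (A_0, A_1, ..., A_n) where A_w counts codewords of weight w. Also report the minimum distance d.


Weight distribution: A_0 = 1, A_2 = 3, A_3 = 4, A_4 = 3, A_5 = 4, A_6 = 1. Minimum distance d = 2.

Enumerate all 2^4 = 16 messages m ∈ F_2^4.
For each, compute codeword c = mG in F_2^7, then tally its weight.
  m = 0000 → c = 0000000, weight = 0.
  m = 1000 → c = 0011001, weight = 3.
  m = 0100 → c = 0100010, weight = 2.
  m = 1100 → c = 0111011, weight = 5.
  m = 0010 → c = 1101111, weight = 6.
  m = 1010 → c = 1110110, weight = 5.
  m = 0110 → c = 1001101, weight = 4.
  m = 1110 → c = 1010100, weight = 3.
  m = 0001 → c = 1101001, weight = 4.
  m = 1001 → c = 1110000, weight = 3.
  m = 0101 → c = 1001011, weight = 4.
  m = 1101 → c = 1010010, weight = 3.
  m = 0011 → c = 0000110, weight = 2.
  m = 1011 → c = 0011111, weight = 5.
  m = 0111 → c = 0100100, weight = 2.
  m = 1111 → c = 0111101, weight = 5.
Tally weights:
  weight 0: 1 codewords.
  weight 2: 3 codewords.
  weight 3: 4 codewords.
  weight 4: 3 codewords.
  weight 5: 4 codewords.
  weight 6: 1 codewords.
Minimum distance d = smallest w > 0 with A_w > 0 = 2.
Sanity: Σ A_w = 16 = 2^4 = 16 ✓.


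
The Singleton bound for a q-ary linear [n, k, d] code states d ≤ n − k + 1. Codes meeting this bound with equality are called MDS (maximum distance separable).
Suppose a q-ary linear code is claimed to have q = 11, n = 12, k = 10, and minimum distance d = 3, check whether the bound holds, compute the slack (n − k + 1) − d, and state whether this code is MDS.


Singleton RHS = n − k + 1 = 3, slack = 0, bound satisfied, MDS.

Singleton bound: d ≤ n − k + 1.
Here n = 12, k = 10, so n − k + 1 = 3.
Given d = 3, check d ≤ 3: YES.
Slack = (n − k + 1) − d = 0.
The code is MDS (slack = 0).
Description: the claimed parameters are [12, 10, 3]_11; such a code would be MDS (meets Singleton bound).


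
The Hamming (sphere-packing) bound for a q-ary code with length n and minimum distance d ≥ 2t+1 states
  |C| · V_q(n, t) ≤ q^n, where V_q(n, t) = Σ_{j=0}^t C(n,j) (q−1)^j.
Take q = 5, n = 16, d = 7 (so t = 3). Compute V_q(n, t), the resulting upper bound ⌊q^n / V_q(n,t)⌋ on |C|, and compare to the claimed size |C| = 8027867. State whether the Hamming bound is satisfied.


V_q(n, t) = 37825, q^n = 152587890625, Hamming bound = 4034048, |C| = 8027867 > bound (violated).

Step 1: Compute V_q(n, t) = Σ_{j=0}^3 C(n, j) (q−1)^j.
  j = 0: C(16,0)·(4)^0 = 1·1 = 1.
  j = 1: C(16,1)·(4)^1 = 16·4 = 64.
  j = 2: C(16,2)·(4)^2 = 120·16 = 1920.
  j = 3: C(16,3)·(4)^3 = 560·64 = 35840.
  V_q(n, t) = 1 + 64 + 1920 + 35840 = 37825.
Step 2: q^n = 5^16 = 152587890625.
Step 3: Hamming bound ⌊q^n / V_q(n,t)⌋ = ⌊152587890625/37825⌋ = 4034048.
Step 4: Compare |C| = 8027867 to 4034048: violated.
The claimed |C| lies above the Hamming bound, so no 5-ary code of length 16 with d ≥ 7 can have 8027867 codewords.


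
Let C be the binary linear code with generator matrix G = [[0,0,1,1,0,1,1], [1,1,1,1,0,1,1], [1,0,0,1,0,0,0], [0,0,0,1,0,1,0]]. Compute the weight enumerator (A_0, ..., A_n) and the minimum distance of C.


Weight distribution: A_0 = 1, A_2 = 7, A_4 = 7, A_6 = 1. Minimum distance d = 2.

Enumerate all 2^4 = 16 messages m ∈ F_2^4.
For each, compute codeword c = mG in F_2^7, then tally its weight.
  m = 0000 → c = 0000000, weight = 0.
  m = 1000 → c = 0011011, weight = 4.
  m = 0100 → c = 1111011, weight = 6.
  m = 1100 → c = 1100000, weight = 2.
  m = 0010 → c = 1001000, weight = 2.
  m = 1010 → c = 1010011, weight = 4.
  m = 0110 → c = 0110011, weight = 4.
  m = 1110 → c = 0101000, weight = 2.
  m = 0001 → c = 0001010, weight = 2.
  m = 1001 → c = 0010001, weight = 2.
  m = 0101 → c = 1110001, weight = 4.
  m = 1101 → c = 1101010, weight = 4.
  m = 0011 → c = 1000010, weight = 2.
  m = 1011 → c = 1011001, weight = 4.
  m = 0111 → c = 0111001, weight = 4.
  m = 1111 → c = 0100010, weight = 2.
Tally weights:
  weight 0: 1 codewords.
  weight 2: 7 codewords.
  weight 4: 7 codewords.
  weight 6: 1 codewords.
Minimum distance d = smallest w > 0 with A_w > 0 = 2.
Sanity: Σ A_w = 16 = 2^4 = 16 ✓.


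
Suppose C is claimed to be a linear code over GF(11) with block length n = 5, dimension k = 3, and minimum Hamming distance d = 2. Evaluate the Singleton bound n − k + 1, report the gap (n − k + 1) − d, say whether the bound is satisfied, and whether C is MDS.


Singleton RHS = n − k + 1 = 3, slack = 1, bound satisfied, not MDS.

Singleton bound: d ≤ n − k + 1.
Here n = 5, k = 3, so n − k + 1 = 3.
Given d = 2, check d ≤ 3: YES.
Slack = (n − k + 1) − d = 1.
The code is NOT MDS (slack = 1 > 0).
Description: the claimed parameters are [5, 3, 2]_11; such a code would be non-MDS.


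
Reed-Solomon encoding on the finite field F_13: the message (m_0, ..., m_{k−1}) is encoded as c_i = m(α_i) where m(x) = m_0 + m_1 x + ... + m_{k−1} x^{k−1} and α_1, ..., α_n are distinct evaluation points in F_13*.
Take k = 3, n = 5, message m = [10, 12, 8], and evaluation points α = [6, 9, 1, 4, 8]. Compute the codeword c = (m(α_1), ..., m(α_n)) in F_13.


c = [6, 12, 4, 4, 7]

Message polynomial: m(x) = 10 + 12·x + 8·x^2 (mod 13).
For each evaluation point α_i, compute m(α_i) mod 13:
  α_1 = 6: Horner steps 8 → 8 → 6, so m(6) = 6.
  α_2 = 9: Horner steps 8 → 6 → 12, so m(9) = 12.
  α_3 = 1: Horner steps 8 → 7 → 4, so m(1) = 4.
  α_4 = 4: Horner steps 8 → 5 → 4, so m(4) = 4.
  α_5 = 8: Horner steps 8 → 11 → 7, so m(8) = 7.
Codeword c = [6, 12, 4, 4, 7] ∈ F_13^5.


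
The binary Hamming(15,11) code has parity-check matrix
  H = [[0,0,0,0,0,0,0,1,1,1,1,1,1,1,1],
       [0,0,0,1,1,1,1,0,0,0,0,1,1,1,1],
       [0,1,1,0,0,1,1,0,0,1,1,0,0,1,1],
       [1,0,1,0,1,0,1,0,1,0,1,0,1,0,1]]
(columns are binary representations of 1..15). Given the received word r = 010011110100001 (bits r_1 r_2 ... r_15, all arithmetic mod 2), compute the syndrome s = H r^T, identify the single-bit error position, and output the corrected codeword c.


s = (1, 0, 1, 1)^T, error position = 11, corrected codeword c = 010011110110001

Compute s = H r^T mod 2 one row at a time:
  s_1 = 1 + 0 + 1 + 0 + 0 + 0 + 0 + 1 = 3 ≡ 1 (mod 2).
  s_2 = 0 + 1 + 1 + 1 + 0 + 0 + 0 + 1 = 4 ≡ 0 (mod 2).
  s_3 = 1 + 0 + 1 + 1 + 1 + 0 + 0 + 1 = 5 ≡ 1 (mod 2).
  s_4 = 0 + 0 + 1 + 1 + 0 + 0 + 0 + 1 = 3 ≡ 1 (mod 2).
s = (1, 0, 1, 1)^T — this equals column 11 of H (binary 1011), so error is at position 11.
Correct: flip bit 11 of r = 010011110100001 to get c = 010011110110001.


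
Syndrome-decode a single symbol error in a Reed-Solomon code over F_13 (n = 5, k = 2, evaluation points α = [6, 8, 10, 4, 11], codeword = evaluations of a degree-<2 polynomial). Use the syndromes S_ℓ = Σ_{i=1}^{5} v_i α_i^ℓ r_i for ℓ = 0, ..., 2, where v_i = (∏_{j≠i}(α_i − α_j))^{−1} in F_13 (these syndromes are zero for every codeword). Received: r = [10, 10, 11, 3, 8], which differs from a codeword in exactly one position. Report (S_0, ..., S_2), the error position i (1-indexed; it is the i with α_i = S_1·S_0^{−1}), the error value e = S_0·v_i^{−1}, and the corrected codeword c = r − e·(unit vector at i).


S = (5, 1, 8), error at position 2, error magnitude e = 6, c = [10, 4, 11, 3, 8].

Step 1: column multipliers v_i = (∏_{j≠i}(α_i − α_j))^{−1} mod 13.
  i = 1 (α = 6): (6−8)(6−10)(6−4)(6−11) = (−2)·(−4)·2·(−5) = −80 ≡ 11, so v_1 = 11^{−1} = 6 (mod 13).
  i = 2 (α = 8): (8−6)(8−10)(8−4)(8−11) = 2·(−2)·4·(−3) = 48 ≡ 9, so v_2 = 9^{−1} = 3 (mod 13).
  i = 3 (α = 10): (10−6)(10−8)(10−4)(10−11) = 4·2·6·(−1) = −48 ≡ 4, so v_3 = 4^{−1} = 10 (mod 13).
  i = 4 (α = 4): (4−6)(4−8)(4−10)(4−11) = (−2)·(−4)·(−6)·(−7) = 336 ≡ 11, so v_4 = 11^{−1} = 6 (mod 13).
  i = 5 (α = 11): (11−6)(11−8)(11−10)(11−4) = 5·3·1·7 = 105 ≡ 1, so v_5 = 1^{−1} = 1 (mod 13).
  v = [6, 3, 10, 6, 1].
Step 2: syndromes of r = [10, 10, 11, 3, 8] (all sums mod 13).
  S_0 = Σ v_i r_i = 6·10 + 3·10 + 10·11 + 6·3 + 1·8 = 226 ≡ 5.
  S_1 = Σ v_i α_i r_i = 6·6·10 + 3·8·10 + 10·10·11 + 6·4·3 + 1·11·8 = 1860 ≡ 1.
  α_i^2 mod 13 = [10, 12, 9, 3, 4].
  S_2 = Σ v_i α_i^2 r_i = 6·10·10 + 3·12·10 + 10·9·11 + 6·3·3 + 1·4·8 = 2036 ≡ 8.
  S = (5, 1, 8) ≠ 0, so r is not a codeword (an error is present).
Step 3: locate the error. For a single error e at position i, S_ℓ = v_i·e·α_i^ℓ, so α_err = S_1/S_0.
  S_0^{−1} = 5^{−1} = 8 (mod 13), so α_err = 1·8 = 8 ≡ 8 = α_2. Error position i = 2.
  Consistency check: S_2/S_1 = 8·1 = 8 ≡ 8 = α_err ✓ (single-error assumption holds).
Step 4: error magnitude e = S_0/v_2 = S_0·∏_{j≠2}(α_2 − α_j) = 5·9 = 45 ≡ 6 (mod 13).
Step 5: correct position 2: c_2 = r_2 − e = 10 − 6 ≡ 4 (mod 13). Hence c = [10, 4, 11, 3, 8].
  Check: interpolating c through the α_i gives m(x) = 2 + 10·x (degree < 2) with m(α_i) = c_i for every i, so c is indeed a codeword.


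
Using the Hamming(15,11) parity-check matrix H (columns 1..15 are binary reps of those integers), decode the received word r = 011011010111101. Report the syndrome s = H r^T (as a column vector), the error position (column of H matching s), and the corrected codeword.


s = (0, 1, 0, 1)^T, error position = 5, corrected codeword c = 011001010111101

Compute s = H r^T mod 2 one row at a time:
  s_1 = 1 + 0 + 1 + 1 + 1 + 1 + 0 + 1 = 6 ≡ 0 (mod 2).
  s_2 = 0 + 1 + 1 + 0 + 1 + 1 + 0 + 1 = 5 ≡ 1 (mod 2).
  s_3 = 1 + 1 + 1 + 0 + 1 + 1 + 0 + 1 = 6 ≡ 0 (mod 2).
  s_4 = 0 + 1 + 1 + 0 + 0 + 1 + 1 + 1 = 5 ≡ 1 (mod 2).
s = (0, 1, 0, 1)^T — this equals column 5 of H (binary 0101), so error is at position 5.
Correct: flip bit 5 of r = 011011010111101 to get c = 011001010111101.


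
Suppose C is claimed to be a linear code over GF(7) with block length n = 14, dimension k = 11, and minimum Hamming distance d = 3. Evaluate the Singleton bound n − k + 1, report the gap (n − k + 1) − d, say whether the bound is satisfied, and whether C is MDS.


Singleton RHS = n − k + 1 = 4, slack = 1, bound satisfied, not MDS.

Singleton bound: d ≤ n − k + 1.
Here n = 14, k = 11, so n − k + 1 = 4.
Given d = 3, check d ≤ 4: YES.
Slack = (n − k + 1) − d = 1.
The code is NOT MDS (slack = 1 > 0).
Description: the claimed parameters are [14, 11, 3]_7; such a code would be non-MDS.


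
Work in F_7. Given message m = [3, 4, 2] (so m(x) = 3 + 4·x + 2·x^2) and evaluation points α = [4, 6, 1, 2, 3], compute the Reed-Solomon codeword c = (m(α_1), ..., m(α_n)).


c = [2, 1, 2, 5, 5]

Message polynomial: m(x) = 3 + 4·x + 2·x^2 (mod 7).
For each evaluation point α_i, compute m(α_i) mod 7:
  α_1 = 4: Horner steps 2 → 5 → 2, so m(4) = 2.
  α_2 = 6: Horner steps 2 → 2 → 1, so m(6) = 1.
  α_3 = 1: Horner steps 2 → 6 → 2, so m(1) = 2.
  α_4 = 2: Horner steps 2 → 1 → 5, so m(2) = 5.
  α_5 = 3: Horner steps 2 → 3 → 5, so m(3) = 5.
Codeword c = [2, 1, 2, 5, 5] ∈ F_7^5.


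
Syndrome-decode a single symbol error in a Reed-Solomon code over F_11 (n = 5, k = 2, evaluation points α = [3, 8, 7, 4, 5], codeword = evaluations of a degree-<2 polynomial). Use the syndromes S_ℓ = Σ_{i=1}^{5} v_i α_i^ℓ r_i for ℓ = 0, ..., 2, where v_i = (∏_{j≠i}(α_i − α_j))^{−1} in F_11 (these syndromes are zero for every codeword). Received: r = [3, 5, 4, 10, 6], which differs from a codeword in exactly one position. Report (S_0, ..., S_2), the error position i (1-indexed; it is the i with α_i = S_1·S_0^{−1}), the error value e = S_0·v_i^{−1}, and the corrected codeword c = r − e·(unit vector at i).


S = (8, 1, 7), error at position 3, error magnitude e = 6, c = [3, 5, 9, 10, 6].

Step 1: column multipliers v_i = (∏_{j≠i}(α_i − α_j))^{−1} mod 11.
  i = 1 (α = 3): (3−8)(3−7)(3−4)(3−5) = (−5)·(−4)·(−1)·(−2) = 40 ≡ 7, so v_1 = 7^{−1} = 8 (mod 11).
  i = 2 (α = 8): (8−3)(8−7)(8−4)(8−5) = 5·1·4·3 = 60 ≡ 5, so v_2 = 5^{−1} = 9 (mod 11).
  i = 3 (α = 7): (7−3)(7−8)(7−4)(7−5) = 4·(−1)·3·2 = −24 ≡ 9, so v_3 = 9^{−1} = 5 (mod 11).
  i = 4 (α = 4): (4−3)(4−8)(4−7)(4−5) = 1·(−4)·(−3)·(−1) = −12 ≡ 10, so v_4 = 10^{−1} = 10 (mod 11).
  i = 5 (α = 5): (5−3)(5−8)(5−7)(5−4) = 2·(−3)·(−2)·1 = 12 ≡ 1, so v_5 = 1^{−1} = 1 (mod 11).
  v = [8, 9, 5, 10, 1].
Step 2: syndromes of r = [3, 5, 4, 10, 6] (all sums mod 11).
  S_0 = Σ v_i r_i = 8·3 + 9·5 + 5·4 + 10·10 + 1·6 = 195 ≡ 8.
  S_1 = Σ v_i α_i r_i = 8·3·3 + 9·8·5 + 5·7·4 + 10·4·10 + 1·5·6 = 1002 ≡ 1.
  α_i^2 mod 11 = [9, 9, 5, 5, 3].
  S_2 = Σ v_i α_i^2 r_i = 8·9·3 + 9·9·5 + 5·5·4 + 10·5·10 + 1·3·6 = 1239 ≡ 7.
  S = (8, 1, 7) ≠ 0, so r is not a codeword (an error is present).
Step 3: locate the error. For a single error e at position i, S_ℓ = v_i·e·α_i^ℓ, so α_err = S_1/S_0.
  S_0^{−1} = 8^{−1} = 7 (mod 11), so α_err = 1·7 = 7 ≡ 7 = α_3. Error position i = 3.
  Consistency check: S_2/S_1 = 7·1 = 7 ≡ 7 = α_err ✓ (single-error assumption holds).
Step 4: error magnitude e = S_0/v_3 = S_0·∏_{j≠3}(α_3 − α_j) = 8·9 = 72 ≡ 6 (mod 11).
Step 5: correct position 3: c_3 = r_3 − e = 4 − 6 ≡ 9 (mod 11). Hence c = [3, 5, 9, 10, 6].
  Check: interpolating c through the α_i gives m(x) = 4 + 7·x (degree < 2) with m(α_i) = c_i for every i, so c is indeed a codeword.


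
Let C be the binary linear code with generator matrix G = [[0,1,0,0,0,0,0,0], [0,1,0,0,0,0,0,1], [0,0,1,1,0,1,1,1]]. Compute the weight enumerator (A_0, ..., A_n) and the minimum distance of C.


Weight distribution: A_0 = 1, A_1 = 2, A_2 = 1, A_4 = 1, A_5 = 2, A_6 = 1. Minimum distance d = 1.

Enumerate all 2^3 = 8 messages m ∈ F_2^3.
For each, compute codeword c = mG in F_2^8, then tally its weight.
  m = 000 → c = 00000000, weight = 0.
  m = 100 → c = 01000000, weight = 1.
  m = 010 → c = 01000001, weight = 2.
  m = 110 → c = 00000001, weight = 1.
  m = 001 → c = 00110111, weight = 5.
  m = 101 → c = 01110111, weight = 6.
  m = 011 → c = 01110110, weight = 5.
  m = 111 → c = 00110110, weight = 4.
Tally weights:
  weight 0: 1 codewords.
  weight 1: 2 codewords.
  weight 2: 1 codewords.
  weight 4: 1 codewords.
  weight 5: 2 codewords.
  weight 6: 1 codewords.
Minimum distance d = smallest w > 0 with A_w > 0 = 1.
Sanity: Σ A_w = 8 = 2^3 = 8 ✓.


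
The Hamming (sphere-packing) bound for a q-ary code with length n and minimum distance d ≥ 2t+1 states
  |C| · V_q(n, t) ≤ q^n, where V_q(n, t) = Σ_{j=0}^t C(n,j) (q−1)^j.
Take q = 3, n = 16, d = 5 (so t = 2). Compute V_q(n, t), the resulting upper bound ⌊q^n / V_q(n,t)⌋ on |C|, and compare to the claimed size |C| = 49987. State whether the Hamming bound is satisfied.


V_q(n, t) = 513, q^n = 43046721, Hamming bound = 83911, |C| = 49987 ≤ bound (satisfied).

Step 1: Compute V_q(n, t) = Σ_{j=0}^2 C(n, j) (q−1)^j.
  j = 0: C(16,0)·(2)^0 = 1·1 = 1.
  j = 1: C(16,1)·(2)^1 = 16·2 = 32.
  j = 2: C(16,2)·(2)^2 = 120·4 = 480.
  V_q(n, t) = 1 + 32 + 480 = 513.
Step 2: q^n = 3^16 = 43046721.
Step 3: Hamming bound ⌊q^n / V_q(n,t)⌋ = ⌊43046721/513⌋ = 83911.
Step 4: Compare |C| = 49987 to 83911: satisfied.
The claimed |C| lies below the Hamming bound.
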